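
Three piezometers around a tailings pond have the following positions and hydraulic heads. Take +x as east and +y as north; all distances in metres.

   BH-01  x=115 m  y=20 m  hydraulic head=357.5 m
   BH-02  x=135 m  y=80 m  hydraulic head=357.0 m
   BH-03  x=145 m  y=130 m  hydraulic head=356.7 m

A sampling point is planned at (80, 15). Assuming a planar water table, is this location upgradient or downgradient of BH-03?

Taking BH-01 as reference: BH-02−BH-01 = (20, 60, -0.5); BH-03−BH-01 = (30, 110, -0.8).
Solve a·Δx + b·Δy = Δh: det = 20·110 − 30·60 = 400.
∂h/∂x = [(-0.5)·110 − (-0.8)·60] / 400 = -0.01750
∂h/∂y = [20·(-0.8) − 30·(-0.5)] / 400 = -0.002500
Head at (80, 15) = 357.5 + (-0.01750)·(-35) + (-0.002500)·(-5) = 358.12 m.
That is higher than the 356.7 m at BH-03, so the point is upgradient.

upgradient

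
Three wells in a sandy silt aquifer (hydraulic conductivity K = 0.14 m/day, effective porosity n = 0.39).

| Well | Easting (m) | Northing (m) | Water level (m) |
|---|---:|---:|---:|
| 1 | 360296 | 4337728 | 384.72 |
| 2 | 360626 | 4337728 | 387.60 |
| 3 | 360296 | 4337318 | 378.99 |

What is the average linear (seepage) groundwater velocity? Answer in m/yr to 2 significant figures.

2.2 m/yr

∂h/∂x = (387.60 − 384.72) / (360626 − 360296) = +0.008727
∂h/∂y = (378.99 − 384.72) / (4337318 − 4337728) = +0.01398
|∇h| = √(0.008727² + 0.01398²) = 0.01648
Seepage velocity v = K·i/n = 0.14 × 0.01648 / 0.39 = 0.005916 m/day = 2.161 m/yr.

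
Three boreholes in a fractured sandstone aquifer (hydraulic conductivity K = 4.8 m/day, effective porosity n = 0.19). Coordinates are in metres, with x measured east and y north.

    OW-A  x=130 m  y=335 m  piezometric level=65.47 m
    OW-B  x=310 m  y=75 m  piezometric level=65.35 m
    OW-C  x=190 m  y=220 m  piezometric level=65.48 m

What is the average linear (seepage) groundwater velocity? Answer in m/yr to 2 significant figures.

34 m/yr

Differences from OW-A: to OW-B (Δx, Δy, Δh) = (180, -260, -0.12); to OW-C = (60, -115, +0.01).
Determinant of the coordinate differences = 180·(-115) − 60·(-260) = -5100.
∂h/∂x = [(-0.12)·(-115) − (+0.01)·(-260)] / -5100 = -0.003216
∂h/∂y = [180·(+0.01) − 60·(-0.12)] / -5100 = -0.001765
|∇h| = √(-0.003216² + -0.001765²) = 0.003668
Seepage velocity v = K·i/n = 4.8 × 0.003668 / 0.19 = 0.09267 m/day = 33.85 m/yr.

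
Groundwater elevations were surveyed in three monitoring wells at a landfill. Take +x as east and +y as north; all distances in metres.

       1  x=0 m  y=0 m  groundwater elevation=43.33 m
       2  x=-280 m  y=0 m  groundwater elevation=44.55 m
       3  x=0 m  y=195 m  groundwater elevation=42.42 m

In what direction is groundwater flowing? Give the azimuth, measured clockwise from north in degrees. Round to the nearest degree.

043°

∂h/∂x = (44.55 − 43.33) / (-280 − 0) = -0.004357
∂h/∂y = (42.42 − 43.33) / (195 − 0) = -0.004667
Flow direction (−∇h) has components (+0.004357 E, +0.004667 N).
Azimuth = atan2(E, N) = atan2(+0.004357, +0.004667) = 43.0° ≈ 043°.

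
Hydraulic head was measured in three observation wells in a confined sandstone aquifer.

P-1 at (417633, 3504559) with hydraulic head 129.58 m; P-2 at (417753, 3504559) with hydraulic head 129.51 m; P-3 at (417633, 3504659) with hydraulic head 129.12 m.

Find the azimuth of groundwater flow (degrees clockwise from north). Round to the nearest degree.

∂h/∂x = (129.51 − 129.58) / (417753 − 417633) = -0.0005833
∂h/∂y = (129.12 − 129.58) / (3504659 − 3504559) = -0.004600
Flow direction (−∇h) has components (+0.0005833 E, +0.004600 N).
Azimuth = atan2(E, N) = atan2(+0.0005833, +0.004600) = 7.2° ≈ 007°.

007°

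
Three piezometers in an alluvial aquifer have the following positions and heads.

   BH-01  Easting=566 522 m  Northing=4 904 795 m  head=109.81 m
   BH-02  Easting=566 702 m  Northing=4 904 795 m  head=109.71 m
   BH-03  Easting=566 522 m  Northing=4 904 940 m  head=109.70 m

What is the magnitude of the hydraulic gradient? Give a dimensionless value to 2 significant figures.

∂h/∂x = (109.71 − 109.81) / (566702 − 566522) = -0.0005556
∂h/∂y = (109.70 − 109.81) / (4904940 − 4904795) = -0.0007586
|∇h| = √(-0.0005556² + -0.0007586²) = 0.0009403

0.00094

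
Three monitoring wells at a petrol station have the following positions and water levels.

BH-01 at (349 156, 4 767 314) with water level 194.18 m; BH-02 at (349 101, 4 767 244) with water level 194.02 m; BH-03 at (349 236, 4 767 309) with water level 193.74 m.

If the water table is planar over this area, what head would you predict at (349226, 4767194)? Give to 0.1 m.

193.1 m

Taking BH-01 as reference: BH-02−BH-01 = (-55, -70, -0.16); BH-03−BH-01 = (80, -5, -0.44).
Determinant of the coordinate differences = (-55)·(-5) − 80·(-70) = 5875.
∂h/∂x = [(-0.16)·(-5) − (-0.44)·(-70)] / 5875 = -0.005106
∂h/∂y = [(-55)·(-0.44) − 80·(-0.16)] / 5875 = +0.006298
h(349226, 4767194) = 194.18 + (-0.005106)·(70) + (+0.006298)·(-120) = 194.18 -0.357 -0.756 = 193.067 m.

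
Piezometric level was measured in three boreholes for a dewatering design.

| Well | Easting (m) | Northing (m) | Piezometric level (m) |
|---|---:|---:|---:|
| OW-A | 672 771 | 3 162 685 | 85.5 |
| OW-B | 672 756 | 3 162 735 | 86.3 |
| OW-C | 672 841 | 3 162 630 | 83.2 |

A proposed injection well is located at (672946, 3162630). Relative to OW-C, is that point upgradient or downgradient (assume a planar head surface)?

Differences from OW-A: to OW-B (Δx, Δy, Δh) = (-15, 50, +0.8); to OW-C = (70, -55, -2.3).
Solve a·Δx + b·Δy = Δh: det = (-15)·(-55) − 70·50 = -2675.
∂h/∂x = [(+0.8)·(-55) − (-2.3)·50] / -2675 = -0.02654
∂h/∂y = [(-15)·(-2.3) − 70·(+0.8)] / -2675 = +0.008037
Head at (672946, 3162630) = 85.5 + (-0.02654)·(175) + (+0.008037)·(-55) = 80.41 m.
That is lower than the 83.2 m at OW-C, so the point is downgradient.

downgradient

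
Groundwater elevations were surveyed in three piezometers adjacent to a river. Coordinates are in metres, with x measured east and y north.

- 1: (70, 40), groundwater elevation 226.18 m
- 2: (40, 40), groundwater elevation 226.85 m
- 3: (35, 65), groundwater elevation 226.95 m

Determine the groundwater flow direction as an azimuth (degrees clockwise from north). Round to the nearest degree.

089°

With h = a·x + b·y + c and 1 as origin, the differences give:
  (-30)·a + 0·b = +0.67
  (-35)·a + 25·b = +0.77
Eliminate b (×25 and ×0, subtract): -750·a = 16.750 → a = ∂h/∂x = -0.02233
Back-substitute: b = ∂h/∂y = -0.0004667.
Flow direction (−∇h) has components (+0.02233 E, +0.0004667 N).
Azimuth = atan2(E, N) = atan2(+0.02233, +0.0004667) = 88.8° ≈ 089°.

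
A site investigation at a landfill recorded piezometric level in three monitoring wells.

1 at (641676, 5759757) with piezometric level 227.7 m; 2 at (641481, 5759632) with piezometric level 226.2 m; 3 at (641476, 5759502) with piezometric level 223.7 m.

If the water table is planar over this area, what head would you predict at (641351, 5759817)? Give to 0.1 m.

230.4 m

Three-point gradient (reference 1): Δ to 2 = (-195, -125, -1.5), Δ to 3 = (-200, -255, -4.0).
∂h/∂x = -0.004752, ∂h/∂y = +0.01941 (det = 24725).
h(641351, 5759817) = 227.7 + (-0.004752)·(-325) + (+0.01941)·(60) = 227.7 +1.544 +1.165 = 230.409 m.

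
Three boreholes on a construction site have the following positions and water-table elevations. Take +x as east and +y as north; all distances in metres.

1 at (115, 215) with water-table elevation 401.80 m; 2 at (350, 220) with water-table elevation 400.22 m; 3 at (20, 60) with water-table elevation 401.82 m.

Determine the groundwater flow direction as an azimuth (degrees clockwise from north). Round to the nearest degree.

Differences from 1: to 2 (Δx, Δy, Δh) = (235, 5, -1.58); to 3 = (-95, -155, +0.02).
Determinant of the coordinate differences = 235·(-155) − (-95)·5 = -35950.
∂h/∂x = [(-1.58)·(-155) − (+0.02)·5] / -35950 = -0.006809
∂h/∂y = [235·(+0.02) − (-95)·(-1.58)] / -35950 = +0.004045
Flow direction (−∇h) has components (+0.006809 E, -0.004045 N).
Azimuth = atan2(E, N) = atan2(+0.006809, -0.004045) = 120.7° ≈ 121°.

121°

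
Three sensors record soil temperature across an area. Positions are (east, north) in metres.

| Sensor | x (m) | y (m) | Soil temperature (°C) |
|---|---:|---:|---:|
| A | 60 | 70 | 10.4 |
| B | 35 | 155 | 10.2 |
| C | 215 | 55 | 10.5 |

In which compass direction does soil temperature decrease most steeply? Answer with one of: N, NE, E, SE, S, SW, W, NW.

N

Differences from A: to B (Δx, Δy, Δh) = (-25, 85, -0.2); to C = (155, -15, +0.1).
Solve a·Δx + b·Δy = ΔT: det = (-25)·(-15) − 155·85 = -12800.
∂T/∂x = [(-0.2)·(-15) − (+0.1)·85] / -12800 = +0.0004297
∂T/∂y = [(-25)·(+0.1) − 155·(-0.2)] / -12800 = -0.002227
Steepest decrease is along −∇f = (-0.0004297 E, +0.002227 N) → north.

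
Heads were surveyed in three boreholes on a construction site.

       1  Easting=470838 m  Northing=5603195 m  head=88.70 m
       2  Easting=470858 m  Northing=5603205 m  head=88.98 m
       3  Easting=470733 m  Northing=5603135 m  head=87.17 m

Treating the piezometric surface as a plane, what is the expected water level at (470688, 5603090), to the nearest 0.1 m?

86.4 m

With h = a·x + b·y + c and 1 as origin, the differences give:
  20·a + 10·b = +0.28
  (-105)·a + (-60)·b = -1.53
Eliminate b (×(-60) and ×10, subtract): -150·a = -1.500 → a = ∂h/∂x = +0.01000
Back-substitute: b = ∂h/∂y = +0.008000.
h(470688, 5603090) = 88.70 + (+0.01000)·(-150) + (+0.008000)·(-105) = 88.70 -1.500 -0.840 = 86.360 m.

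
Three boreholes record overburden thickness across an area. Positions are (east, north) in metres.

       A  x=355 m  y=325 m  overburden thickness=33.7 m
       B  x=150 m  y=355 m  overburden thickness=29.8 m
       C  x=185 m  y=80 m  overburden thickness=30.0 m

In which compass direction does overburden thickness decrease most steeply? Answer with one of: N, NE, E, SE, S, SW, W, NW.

W

With d = a·x + b·y + c and A as origin, the differences give:
  (-205)·a + 30·b = -3.9
  (-170)·a + (-245)·b = -3.7
Eliminate b (×(-245) and ×30, subtract): 55325·a = 1066.50 → a = ∂d/∂x = +0.01928
Back-substitute: b = ∂d/∂y = +0.001726.
Steepest decrease is along −∇f = (-0.01928 E, -0.001726 N) → west.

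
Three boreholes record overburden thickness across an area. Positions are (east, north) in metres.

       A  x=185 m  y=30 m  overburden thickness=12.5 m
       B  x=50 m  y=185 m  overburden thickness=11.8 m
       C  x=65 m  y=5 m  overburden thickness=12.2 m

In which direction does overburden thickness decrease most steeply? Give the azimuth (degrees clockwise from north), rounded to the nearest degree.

Taking A as reference: B−A = (-135, 155, -0.7); C−A = (-120, -25, -0.3).
Determinant of the coordinate differences = (-135)·(-25) − (-120)·155 = 21975.
∂d/∂x = [(-0.7)·(-25) − (-0.3)·155] / 21975 = +0.002912
∂d/∂y = [(-135)·(-0.3) − (-120)·(-0.7)] / 21975 = -0.001980
Steepest decrease is along −∇f: components (-0.002912 E, +0.001980 N).
Azimuth = atan2(-0.002912, +0.001980) = 304.2° ≈ 304°.

304°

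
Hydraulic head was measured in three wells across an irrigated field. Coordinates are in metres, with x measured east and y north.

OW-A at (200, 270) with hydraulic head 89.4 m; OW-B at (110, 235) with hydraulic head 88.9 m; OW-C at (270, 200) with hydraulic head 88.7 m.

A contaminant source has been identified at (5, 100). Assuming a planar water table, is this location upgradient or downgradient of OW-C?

With h = a·x + b·y + c and OW-A as origin, the differences give:
  (-90)·a + (-35)·b = -0.5
  70·a + (-70)·b = -0.7
Eliminate b (×(-70) and ×(-35), subtract): 8750·a = 10.50 → a = ∂h/∂x = +0.001200
Back-substitute: b = ∂h/∂y = +0.01120.
Head at (5, 100) = 89.4 + (+0.001200)·(-195) + (+0.01120)·(-170) = 87.26 m.
That is lower than the 88.7 m at OW-C, so the point is downgradient.

downgradient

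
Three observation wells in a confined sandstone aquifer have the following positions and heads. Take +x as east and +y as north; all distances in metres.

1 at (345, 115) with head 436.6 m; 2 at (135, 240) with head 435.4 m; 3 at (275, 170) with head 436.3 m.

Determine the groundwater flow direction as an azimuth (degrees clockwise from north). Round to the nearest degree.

234°

With h = a·x + b·y + c and 1 as origin, the differences give:
  (-210)·a + 125·b = -1.2
  (-70)·a + 55·b = -0.3
Eliminate b (×55 and ×125, subtract): -2800·a = -28.50 → a = ∂h/∂x = +0.01018
Back-substitute: b = ∂h/∂y = +0.007500.
Flow direction (−∇h) has components (-0.01018 E, -0.007500 N).
Azimuth = atan2(E, N) = atan2(-0.01018, -0.007500) = 233.6° ≈ 234°.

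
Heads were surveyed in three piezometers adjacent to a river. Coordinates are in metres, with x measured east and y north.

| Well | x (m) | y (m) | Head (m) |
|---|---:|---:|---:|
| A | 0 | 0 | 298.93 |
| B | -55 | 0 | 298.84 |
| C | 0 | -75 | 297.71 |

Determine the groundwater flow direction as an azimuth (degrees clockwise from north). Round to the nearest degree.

∂h/∂x = (298.84 − 298.93) / (-55 − 0) = +0.001636
∂h/∂y = (297.71 − 298.93) / (-75 − 0) = +0.01627
Flow direction (−∇h) has components (-0.001636 E, -0.01627 N).
Azimuth = atan2(E, N) = atan2(-0.001636, -0.01627) = 185.7° ≈ 186°.

186°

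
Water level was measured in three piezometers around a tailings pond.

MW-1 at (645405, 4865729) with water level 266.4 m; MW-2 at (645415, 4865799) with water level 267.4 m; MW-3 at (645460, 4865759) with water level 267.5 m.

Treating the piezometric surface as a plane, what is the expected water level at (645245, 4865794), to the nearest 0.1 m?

265.1 m

Differences from MW-1: to MW-2 (Δx, Δy, Δh) = (10, 70, +1.0); to MW-3 = (55, 30, +1.1).
Determinant of the coordinate differences = 10·30 − 55·70 = -3550.
∂h/∂x = [(+1.0)·30 − (+1.1)·70] / -3550 = +0.01324
∂h/∂y = [10·(+1.1) − 55·(+1.0)] / -3550 = +0.01239
h(645245, 4865794) = 266.4 + (+0.01324)·(-160) + (+0.01239)·(65) = 266.4 -2.118 +0.806 = 265.087 m.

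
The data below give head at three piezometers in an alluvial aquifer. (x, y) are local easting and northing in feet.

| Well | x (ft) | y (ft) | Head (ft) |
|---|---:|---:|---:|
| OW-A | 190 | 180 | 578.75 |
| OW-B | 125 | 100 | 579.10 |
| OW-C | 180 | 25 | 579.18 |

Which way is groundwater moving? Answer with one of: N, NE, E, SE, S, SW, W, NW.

NE

Three-point gradient (reference OW-A): Δ to OW-B = (-65, -80, +0.35), Δ to OW-C = (-10, -155, +0.43).
∂h/∂x = -0.002140, ∂h/∂y = -0.002636 (det = 9275).
Flow = −∇h = (+0.002140 east, +0.002636 north), which points northeast.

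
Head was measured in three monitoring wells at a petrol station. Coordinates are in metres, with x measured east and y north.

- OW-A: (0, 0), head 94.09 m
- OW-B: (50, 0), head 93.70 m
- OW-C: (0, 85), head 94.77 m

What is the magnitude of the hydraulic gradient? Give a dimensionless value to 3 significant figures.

∂h/∂x = (93.70 − 94.09) / (50 − 0) = -0.007800
∂h/∂y = (94.77 − 94.09) / (85 − 0) = +0.008000
|∇h| = √(-0.007800² + 0.008000²) = 0.01117

0.0112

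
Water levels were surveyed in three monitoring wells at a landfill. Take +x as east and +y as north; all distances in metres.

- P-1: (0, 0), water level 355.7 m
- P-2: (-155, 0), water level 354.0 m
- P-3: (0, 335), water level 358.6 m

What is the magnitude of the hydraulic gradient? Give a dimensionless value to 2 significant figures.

∂h/∂x = (354.0 − 355.7) / (-155 − 0) = +0.01097
∂h/∂y = (358.6 − 355.7) / (335 − 0) = +0.008657
|∇h| = √(0.01097² + 0.008657²) = 0.01397

0.014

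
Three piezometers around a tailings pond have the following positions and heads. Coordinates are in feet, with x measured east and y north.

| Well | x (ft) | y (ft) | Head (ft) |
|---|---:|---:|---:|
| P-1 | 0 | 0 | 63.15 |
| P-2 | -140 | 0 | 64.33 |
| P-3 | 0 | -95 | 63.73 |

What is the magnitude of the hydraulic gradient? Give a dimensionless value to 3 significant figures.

0.0104

∂h/∂x = (64.33 − 63.15) / (-140 − 0) = -0.008429
∂h/∂y = (63.73 − 63.15) / (-95 − 0) = -0.006105
|∇h| = √(-0.008429² + -0.006105²) = 0.01041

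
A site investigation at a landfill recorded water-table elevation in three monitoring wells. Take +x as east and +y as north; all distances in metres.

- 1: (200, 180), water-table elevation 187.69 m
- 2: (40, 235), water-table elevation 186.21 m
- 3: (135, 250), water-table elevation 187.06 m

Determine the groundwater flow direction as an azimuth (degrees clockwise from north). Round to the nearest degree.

Taking 1 as reference: 2−1 = (-160, 55, -1.48); 3−1 = (-65, 70, -0.63).
Solve a·Δx + b·Δy = Δh: det = (-160)·70 − (-65)·55 = -7625.
∂h/∂x = [(-1.48)·70 − (-0.63)·55] / -7625 = +0.009043
∂h/∂y = [(-160)·(-0.63) − (-65)·(-1.48)] / -7625 = -0.0006033
Flow direction (−∇h) has components (-0.009043 E, +0.0006033 N).
Azimuth = atan2(E, N) = atan2(-0.009043, +0.0006033) = 273.8° ≈ 274°.

274°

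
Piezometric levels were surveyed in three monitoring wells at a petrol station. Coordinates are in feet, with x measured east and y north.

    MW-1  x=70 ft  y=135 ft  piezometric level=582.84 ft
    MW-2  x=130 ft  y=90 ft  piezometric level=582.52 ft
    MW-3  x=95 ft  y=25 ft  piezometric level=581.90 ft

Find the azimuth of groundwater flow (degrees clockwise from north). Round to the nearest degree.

Taking MW-1 as reference: MW-2−MW-1 = (60, -45, -0.32); MW-3−MW-1 = (25, -110, -0.94).
Solve a·Δx + b·Δy = Δh: det = 60·(-110) − 25·(-45) = -5475.
∂h/∂x = [(-0.32)·(-110) − (-0.94)·(-45)] / -5475 = +0.001297
∂h/∂y = [60·(-0.94) − 25·(-0.32)] / -5475 = +0.008840
Flow direction (−∇h) has components (-0.001297 E, -0.008840 N).
Azimuth = atan2(E, N) = atan2(-0.001297, -0.008840) = 188.3° ≈ 188°.

188°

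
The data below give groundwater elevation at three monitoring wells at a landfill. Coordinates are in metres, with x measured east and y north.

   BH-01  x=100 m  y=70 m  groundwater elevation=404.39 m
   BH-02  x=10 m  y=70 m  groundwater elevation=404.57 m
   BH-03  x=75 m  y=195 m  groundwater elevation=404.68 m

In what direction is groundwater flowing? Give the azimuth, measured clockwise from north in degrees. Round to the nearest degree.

Taking BH-01 as reference: BH-02−BH-01 = (-90, 0, +0.18); BH-03−BH-01 = (-25, 125, +0.29).
Determinant of the coordinate differences = (-90)·125 − (-25)·0 = -11250.
∂h/∂x = [(+0.18)·125 − (+0.29)·0] / -11250 = -0.002000
∂h/∂y = [(-90)·(+0.29) − (-25)·(+0.18)] / -11250 = +0.001920
Flow direction (−∇h) has components (+0.002000 E, -0.001920 N).
Azimuth = atan2(E, N) = atan2(+0.002000, -0.001920) = 133.8° ≈ 134°.

134°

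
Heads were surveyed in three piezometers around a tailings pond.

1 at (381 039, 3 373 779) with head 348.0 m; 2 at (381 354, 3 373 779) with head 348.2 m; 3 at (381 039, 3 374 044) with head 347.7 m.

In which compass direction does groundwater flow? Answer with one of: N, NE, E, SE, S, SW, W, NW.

NW

∂h/∂x = (348.2 − 348.0) / (381354 − 381039) = +0.0006349
∂h/∂y = (347.7 − 348.0) / (3374044 − 3373779) = -0.001132
Flow = −∇h = (-0.0006349 east, +0.001132 north), which points northwest.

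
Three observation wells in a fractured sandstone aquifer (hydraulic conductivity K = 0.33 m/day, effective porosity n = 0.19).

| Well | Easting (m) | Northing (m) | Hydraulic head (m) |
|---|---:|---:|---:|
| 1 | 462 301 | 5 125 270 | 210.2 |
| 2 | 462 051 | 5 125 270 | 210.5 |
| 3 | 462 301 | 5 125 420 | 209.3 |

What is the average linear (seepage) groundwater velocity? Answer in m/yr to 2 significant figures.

3.9 m/yr

∂h/∂x = (210.5 − 210.2) / (462051 − 462301) = -0.001200
∂h/∂y = (209.3 − 210.2) / (5125420 − 5125270) = -0.006000
|∇h| = √(-0.001200² + -0.006000²) = 0.006119
Seepage velocity v = K·i/n = 0.33 × 0.006119 / 0.19 = 0.01063 m/day = 3.883 m/yr.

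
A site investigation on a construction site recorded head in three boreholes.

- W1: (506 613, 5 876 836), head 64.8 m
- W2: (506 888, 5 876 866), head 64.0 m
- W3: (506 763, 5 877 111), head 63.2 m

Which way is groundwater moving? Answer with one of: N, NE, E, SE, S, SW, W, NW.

Differences from W1: to W2 (Δx, Δy, Δh) = (275, 30, -0.8); to W3 = (150, 275, -1.6).
Solve a·Δx + b·Δy = Δh: det = 275·275 − 150·30 = 71125.
∂h/∂x = [(-0.8)·275 − (-1.6)·30] / 71125 = -0.002418
∂h/∂y = [275·(-1.6) − 150·(-0.8)] / 71125 = -0.004499
Flow = −∇h = (+0.002418 east, +0.004499 north), which points northeast.

NE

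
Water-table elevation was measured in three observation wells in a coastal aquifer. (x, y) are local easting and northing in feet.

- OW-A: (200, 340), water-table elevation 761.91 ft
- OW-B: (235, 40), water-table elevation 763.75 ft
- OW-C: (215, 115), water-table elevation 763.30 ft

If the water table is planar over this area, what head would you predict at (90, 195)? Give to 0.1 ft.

With h = a·x + b·y + c and OW-A as origin, the differences give:
  35·a + (-300)·b = +1.84
  15·a + (-225)·b = +1.39
Eliminate b (×(-225) and ×(-300), subtract): -3375·a = 3.000 → a = ∂h/∂x = -0.0008889
Back-substitute: b = ∂h/∂y = -0.006237.
h(90, 195) = 761.91 + (-0.0008889)·(-110) + (-0.006237)·(-145) = 761.91 +0.098 +0.904 = 762.912 ft.

762.9 ft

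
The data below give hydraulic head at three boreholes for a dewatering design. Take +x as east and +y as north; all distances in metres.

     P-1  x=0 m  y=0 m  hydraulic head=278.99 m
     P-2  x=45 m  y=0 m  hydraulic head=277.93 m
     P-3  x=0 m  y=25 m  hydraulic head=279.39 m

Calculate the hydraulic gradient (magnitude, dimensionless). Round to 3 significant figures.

∂h/∂x = (277.93 − 278.99) / (45 − 0) = -0.02356
∂h/∂y = (279.39 − 278.99) / (25 − 0) = +0.01600
|∇h| = √(-0.02356² + 0.01600²) = 0.02848

0.0285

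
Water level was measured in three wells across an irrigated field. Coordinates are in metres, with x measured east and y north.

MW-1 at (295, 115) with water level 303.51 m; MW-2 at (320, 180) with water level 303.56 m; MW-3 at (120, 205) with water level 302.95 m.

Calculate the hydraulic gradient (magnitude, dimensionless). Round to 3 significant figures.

0.00303

Differences from MW-1: to MW-2 (Δx, Δy, Δh) = (25, 65, +0.05); to MW-3 = (-175, 90, -0.56).
Determinant of the coordinate differences = 25·90 − (-175)·65 = 13625.
∂h/∂x = [(+0.05)·90 − (-0.56)·65] / 13625 = +0.003002
∂h/∂y = [25·(-0.56) − (-175)·(+0.05)] / 13625 = -0.0003853
|∇h| = √(0.003002² + -0.0003853²) = 0.003027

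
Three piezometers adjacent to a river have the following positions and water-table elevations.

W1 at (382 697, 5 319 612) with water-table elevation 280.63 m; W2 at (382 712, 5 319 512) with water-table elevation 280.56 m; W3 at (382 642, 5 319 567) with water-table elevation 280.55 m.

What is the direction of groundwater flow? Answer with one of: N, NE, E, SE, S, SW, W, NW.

SW

With h = a·x + b·y + c and W1 as origin, the differences give:
  15·a + (-100)·b = -0.07
  (-55)·a + (-45)·b = -0.08
Eliminate b (×(-45) and ×(-100), subtract): -6175·a = -4.850 → a = ∂h/∂x = +0.0007854
Back-substitute: b = ∂h/∂y = +0.0008178.
Flow = −∇h = (-0.0007854 east, -0.0008178 north), which points southwest.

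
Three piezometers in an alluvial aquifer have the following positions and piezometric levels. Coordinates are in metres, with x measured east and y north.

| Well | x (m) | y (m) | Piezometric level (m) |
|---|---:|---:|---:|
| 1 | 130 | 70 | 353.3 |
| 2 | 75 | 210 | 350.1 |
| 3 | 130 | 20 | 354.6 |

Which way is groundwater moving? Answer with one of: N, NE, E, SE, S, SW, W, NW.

N

Taking 1 as reference: 2−1 = (-55, 140, -3.2); 3−1 = (0, -50, +1.3).
Determinant of the coordinate differences = (-55)·(-50) − 0·140 = 2750.
∂h/∂x = [(-3.2)·(-50) − (+1.3)·140] / 2750 = -0.008000
∂h/∂y = [(-55)·(+1.3) − 0·(-3.2)] / 2750 = -0.02600
Flow = −∇h = (+0.008000 east, +0.02600 north), which points north.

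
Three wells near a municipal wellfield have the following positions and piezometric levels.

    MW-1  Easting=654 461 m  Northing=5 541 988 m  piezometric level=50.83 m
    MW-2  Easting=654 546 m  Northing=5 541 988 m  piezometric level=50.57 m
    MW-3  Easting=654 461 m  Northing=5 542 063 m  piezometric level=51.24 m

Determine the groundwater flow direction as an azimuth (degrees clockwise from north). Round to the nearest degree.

151°

∂h/∂x = (50.57 − 50.83) / (654546 − 654461) = -0.003059
∂h/∂y = (51.24 − 50.83) / (5542063 − 5541988) = +0.005467
Flow direction (−∇h) has components (+0.003059 E, -0.005467 N).
Azimuth = atan2(E, N) = atan2(+0.003059, -0.005467) = 150.8° ≈ 151°.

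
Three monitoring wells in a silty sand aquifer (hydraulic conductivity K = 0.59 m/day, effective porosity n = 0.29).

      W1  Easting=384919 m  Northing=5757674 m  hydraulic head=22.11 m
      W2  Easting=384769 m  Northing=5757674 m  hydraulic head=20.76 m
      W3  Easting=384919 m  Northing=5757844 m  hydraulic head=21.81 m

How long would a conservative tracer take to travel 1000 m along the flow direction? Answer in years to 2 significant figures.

∂h/∂x = (20.76 − 22.11) / (384769 − 384919) = +0.009000
∂h/∂y = (21.81 − 22.11) / (5757844 − 5757674) = -0.001765
|∇h| = √(0.009000² + -0.001765²) = 0.009171
Seepage velocity v = K·i/n = 0.59 × 0.009171 / 0.29 = 0.01866 m/day.
t = 1000 / 0.01866 = 5.359e+04 days = 147 years.

150 years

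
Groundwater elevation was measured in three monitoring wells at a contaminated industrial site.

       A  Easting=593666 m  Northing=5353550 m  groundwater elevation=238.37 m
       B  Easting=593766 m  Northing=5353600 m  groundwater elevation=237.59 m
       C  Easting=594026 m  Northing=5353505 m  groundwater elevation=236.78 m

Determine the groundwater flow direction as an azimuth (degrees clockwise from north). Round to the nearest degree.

Taking A as reference: B−A = (100, 50, -0.78); C−A = (360, -45, -1.59).
Solve a·Δx + b·Δy = Δh: det = 100·(-45) − 360·50 = -22500.
∂h/∂x = [(-0.78)·(-45) − (-1.59)·50] / -22500 = -0.005093
∂h/∂y = [100·(-1.59) − 360·(-0.78)] / -22500 = -0.005413
Flow direction (−∇h) has components (+0.005093 E, +0.005413 N).
Azimuth = atan2(E, N) = atan2(+0.005093, +0.005413) = 43.3° ≈ 043°.

043°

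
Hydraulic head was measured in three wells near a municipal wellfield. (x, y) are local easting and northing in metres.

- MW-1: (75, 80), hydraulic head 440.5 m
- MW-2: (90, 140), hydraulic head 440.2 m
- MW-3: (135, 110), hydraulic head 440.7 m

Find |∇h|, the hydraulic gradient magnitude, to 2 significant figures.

Differences from MW-1: to MW-2 (Δx, Δy, Δh) = (15, 60, -0.3); to MW-3 = (60, 30, +0.2).
Solve a·Δx + b·Δy = Δh: det = 15·30 − 60·60 = -3150.
∂h/∂x = [(-0.3)·30 − (+0.2)·60] / -3150 = +0.006667
∂h/∂y = [15·(+0.2) − 60·(-0.3)] / -3150 = -0.006667
|∇h| = √(0.006667² + -0.006667²) = 0.009429

0.0094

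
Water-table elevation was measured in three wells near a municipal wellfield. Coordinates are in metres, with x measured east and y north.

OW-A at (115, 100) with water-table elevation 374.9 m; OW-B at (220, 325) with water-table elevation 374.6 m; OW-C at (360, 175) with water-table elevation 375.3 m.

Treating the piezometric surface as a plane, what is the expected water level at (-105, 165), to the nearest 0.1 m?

Taking OW-A as reference: OW-B−OW-A = (105, 225, -0.3); OW-C−OW-A = (245, 75, +0.4).
Solve a·Δx + b·Δy = Δh: det = 105·75 − 245·225 = -47250.
∂h/∂x = [(-0.3)·75 − (+0.4)·225] / -47250 = +0.002381
∂h/∂y = [105·(+0.4) − 245·(-0.3)] / -47250 = -0.002444
h(-105, 165) = 374.9 + (+0.002381)·(-220) + (-0.002444)·(65) = 374.9 -0.524 -0.159 = 374.217 m.

374.2 m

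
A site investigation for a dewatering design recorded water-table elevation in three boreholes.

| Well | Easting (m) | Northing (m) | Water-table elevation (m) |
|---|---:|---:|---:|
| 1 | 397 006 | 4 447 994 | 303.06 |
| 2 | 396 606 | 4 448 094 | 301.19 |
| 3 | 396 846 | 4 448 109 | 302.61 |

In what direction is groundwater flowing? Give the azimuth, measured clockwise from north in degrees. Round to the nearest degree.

Differences from 1: to 2 (Δx, Δy, Δh) = (-400, 100, -1.87); to 3 = (-160, 115, -0.45).
Determinant of the coordinate differences = (-400)·115 − (-160)·100 = -30000.
∂h/∂x = [(-1.87)·115 − (-0.45)·100] / -30000 = +0.005668
∂h/∂y = [(-400)·(-0.45) − (-160)·(-1.87)] / -30000 = +0.003973
Flow direction (−∇h) has components (-0.005668 E, -0.003973 N).
Azimuth = atan2(E, N) = atan2(-0.005668, -0.003973) = 235.0° ≈ 235°.

235°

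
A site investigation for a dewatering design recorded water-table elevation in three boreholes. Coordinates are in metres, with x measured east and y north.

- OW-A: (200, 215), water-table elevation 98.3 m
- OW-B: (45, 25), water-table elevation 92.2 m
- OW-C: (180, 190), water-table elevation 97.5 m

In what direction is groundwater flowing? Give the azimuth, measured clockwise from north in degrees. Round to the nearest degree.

194°

Taking OW-A as reference: OW-B−OW-A = (-155, -190, -6.1); OW-C−OW-A = (-20, -25, -0.8).
Determinant of the coordinate differences = (-155)·(-25) − (-20)·(-190) = 75.
∂h/∂x = [(-6.1)·(-25) − (-0.8)·(-190)] / 75 = +0.006667
∂h/∂y = [(-155)·(-0.8) − (-20)·(-6.1)] / 75 = +0.02667
Flow direction (−∇h) has components (-0.006667 E, -0.02667 N).
Azimuth = atan2(E, N) = atan2(-0.006667, -0.02667) = 194.0° ≈ 194°.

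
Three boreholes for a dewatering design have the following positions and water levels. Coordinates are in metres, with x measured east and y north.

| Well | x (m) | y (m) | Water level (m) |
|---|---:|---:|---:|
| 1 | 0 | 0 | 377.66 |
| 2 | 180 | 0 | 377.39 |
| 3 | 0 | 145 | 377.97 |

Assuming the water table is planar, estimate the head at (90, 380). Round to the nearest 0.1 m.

∂h/∂x = (377.39 − 377.66) / (180 − 0) = -0.001500
∂h/∂y = (377.97 − 377.66) / (145 − 0) = +0.002138
h(90, 380) = 377.66 + (-0.001500)·(90) + (+0.002138)·(380) = 377.66 -0.135 +0.812 = 378.337 m.

378.3 m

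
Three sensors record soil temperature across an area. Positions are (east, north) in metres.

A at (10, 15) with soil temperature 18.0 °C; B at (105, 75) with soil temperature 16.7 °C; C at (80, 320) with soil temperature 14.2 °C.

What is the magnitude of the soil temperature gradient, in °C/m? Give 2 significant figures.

0.013 °C/m

Taking A as reference: B−A = (95, 60, -1.3); C−A = (70, 305, -3.8).
Determinant of the coordinate differences = 95·305 − 70·60 = 24775.
∂T/∂x = [(-1.3)·305 − (-3.8)·60] / 24775 = -0.006801
∂T/∂y = [95·(-3.8) − 70·(-1.3)] / 24775 = -0.01090
|∇f| = √(-0.006801² + -0.01090²) = 0.01285 °C/m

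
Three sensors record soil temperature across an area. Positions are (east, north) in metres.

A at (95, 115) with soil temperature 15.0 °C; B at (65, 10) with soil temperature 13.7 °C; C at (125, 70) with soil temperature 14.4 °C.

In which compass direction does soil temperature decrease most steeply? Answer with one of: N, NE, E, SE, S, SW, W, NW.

S

Taking A as reference: B−A = (-30, -105, -1.3); C−A = (30, -45, -0.6).
Determinant of the coordinate differences = (-30)·(-45) − 30·(-105) = 4500.
∂T/∂x = [(-1.3)·(-45) − (-0.6)·(-105)] / 4500 = -0.0010000
∂T/∂y = [(-30)·(-0.6) − 30·(-1.3)] / 4500 = +0.01267
Steepest decrease is along −∇f = (+0.0010000 E, -0.01267 N) → south.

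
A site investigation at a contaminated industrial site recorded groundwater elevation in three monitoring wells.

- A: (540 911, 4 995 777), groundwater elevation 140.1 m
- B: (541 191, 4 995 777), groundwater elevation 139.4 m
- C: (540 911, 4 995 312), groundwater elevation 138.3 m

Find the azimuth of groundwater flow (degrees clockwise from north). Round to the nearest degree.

∂h/∂x = (139.4 − 140.1) / (541191 − 540911) = -0.002500
∂h/∂y = (138.3 − 140.1) / (4995312 − 4995777) = +0.003871
Flow direction (−∇h) has components (+0.002500 E, -0.003871 N).
Azimuth = atan2(E, N) = atan2(+0.002500, -0.003871) = 147.1° ≈ 147°.

147°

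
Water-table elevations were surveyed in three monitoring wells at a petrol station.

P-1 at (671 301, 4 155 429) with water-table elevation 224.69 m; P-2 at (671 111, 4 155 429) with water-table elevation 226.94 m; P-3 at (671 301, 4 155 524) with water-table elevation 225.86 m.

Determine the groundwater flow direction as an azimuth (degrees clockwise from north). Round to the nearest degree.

136°

∂h/∂x = (226.94 − 224.69) / (671111 − 671301) = -0.01184
∂h/∂y = (225.86 − 224.69) / (4155524 − 4155429) = +0.01232
Flow direction (−∇h) has components (+0.01184 E, -0.01232 N).
Azimuth = atan2(E, N) = atan2(+0.01184, -0.01232) = 136.1° ≈ 136°.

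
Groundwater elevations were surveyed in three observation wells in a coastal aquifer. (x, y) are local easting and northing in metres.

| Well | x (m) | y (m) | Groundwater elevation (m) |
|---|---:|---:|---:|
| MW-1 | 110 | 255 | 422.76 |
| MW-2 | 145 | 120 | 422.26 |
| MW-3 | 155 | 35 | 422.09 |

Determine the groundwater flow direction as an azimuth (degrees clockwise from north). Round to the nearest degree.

Taking MW-1 as reference: MW-2−MW-1 = (35, -135, -0.50); MW-3−MW-1 = (45, -220, -0.67).
Solve a·Δx + b·Δy = Δh: det = 35·(-220) − 45·(-135) = -1625.
∂h/∂x = [(-0.50)·(-220) − (-0.67)·(-135)] / -1625 = -0.01203
∂h/∂y = [35·(-0.67) − 45·(-0.50)] / -1625 = +0.0005846
Flow direction (−∇h) has components (+0.01203 E, -0.0005846 N).
Azimuth = atan2(E, N) = atan2(+0.01203, -0.0005846) = 92.8° ≈ 093°.

093°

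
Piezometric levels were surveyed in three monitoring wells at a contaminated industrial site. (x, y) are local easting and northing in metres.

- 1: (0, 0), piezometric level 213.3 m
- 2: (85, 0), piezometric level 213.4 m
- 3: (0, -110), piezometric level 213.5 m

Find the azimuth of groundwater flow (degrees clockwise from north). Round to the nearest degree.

∂h/∂x = (213.4 − 213.3) / (85 − 0) = +0.001176
∂h/∂y = (213.5 − 213.3) / (-110 − 0) = -0.001818
Flow direction (−∇h) has components (-0.001176 E, +0.001818 N).
Azimuth = atan2(E, N) = atan2(-0.001176, +0.001818) = 327.1° ≈ 327°.

327°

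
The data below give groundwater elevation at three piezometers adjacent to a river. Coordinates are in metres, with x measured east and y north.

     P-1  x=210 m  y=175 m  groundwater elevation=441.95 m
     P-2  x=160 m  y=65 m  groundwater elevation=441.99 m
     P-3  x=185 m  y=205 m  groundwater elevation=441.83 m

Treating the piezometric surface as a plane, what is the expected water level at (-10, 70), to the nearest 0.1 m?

Taking P-1 as reference: P-2−P-1 = (-50, -110, +0.04); P-3−P-1 = (-25, 30, -0.12).
Determinant of the coordinate differences = (-50)·30 − (-25)·(-110) = -4250.
∂h/∂x = [(+0.04)·30 − (-0.12)·(-110)] / -4250 = +0.002824
∂h/∂y = [(-50)·(-0.12) − (-25)·(+0.04)] / -4250 = -0.001647
h(-10, 70) = 441.95 + (+0.002824)·(-220) + (-0.001647)·(-105) = 441.95 -0.621 +0.173 = 441.502 m.

441.5 m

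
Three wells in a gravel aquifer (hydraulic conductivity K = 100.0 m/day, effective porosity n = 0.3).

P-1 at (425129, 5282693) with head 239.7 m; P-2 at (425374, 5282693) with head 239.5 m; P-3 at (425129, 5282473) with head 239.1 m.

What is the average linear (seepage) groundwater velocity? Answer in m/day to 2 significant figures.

∂h/∂x = (239.5 − 239.7) / (425374 − 425129) = -0.0008163
∂h/∂y = (239.1 − 239.7) / (5282473 − 5282693) = +0.002727
|∇h| = √(-0.0008163² + 0.002727²) = 0.002847
Seepage velocity v = K·i/n = 100.0 × 0.002847 / 0.3 = 0.949 m/day.

0.95 m/day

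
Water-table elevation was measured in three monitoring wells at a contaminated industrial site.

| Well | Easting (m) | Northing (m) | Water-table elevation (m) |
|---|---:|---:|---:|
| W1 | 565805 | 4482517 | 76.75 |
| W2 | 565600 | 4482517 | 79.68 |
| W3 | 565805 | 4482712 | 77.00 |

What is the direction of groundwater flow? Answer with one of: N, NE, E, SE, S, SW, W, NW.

∂h/∂x = (79.68 − 76.75) / (565600 − 565805) = -0.01429
∂h/∂y = (77.00 − 76.75) / (4482712 − 4482517) = +0.001282
Flow = −∇h = (+0.01429 east, -0.001282 north), which points east.

E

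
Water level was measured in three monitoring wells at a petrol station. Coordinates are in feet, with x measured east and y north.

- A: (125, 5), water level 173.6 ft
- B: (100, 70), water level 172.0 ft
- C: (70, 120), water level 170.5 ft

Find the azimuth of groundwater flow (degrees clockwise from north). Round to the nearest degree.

301°

Differences from A: to B (Δx, Δy, Δh) = (-25, 65, -1.6); to C = (-55, 115, -3.1).
Determinant of the coordinate differences = (-25)·115 − (-55)·65 = 700.
∂h/∂x = [(-1.6)·115 − (-3.1)·65] / 700 = +0.02500
∂h/∂y = [(-25)·(-3.1) − (-55)·(-1.6)] / 700 = -0.01500
Flow direction (−∇h) has components (-0.02500 E, +0.01500 N).
Azimuth = atan2(E, N) = atan2(-0.02500, +0.01500) = 301.0° ≈ 301°.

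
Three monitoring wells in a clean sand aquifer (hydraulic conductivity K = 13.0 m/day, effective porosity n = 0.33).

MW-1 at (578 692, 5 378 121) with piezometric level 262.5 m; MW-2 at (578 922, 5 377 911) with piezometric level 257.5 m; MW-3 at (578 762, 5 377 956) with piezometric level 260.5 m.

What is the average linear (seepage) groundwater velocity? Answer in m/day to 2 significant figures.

With h = a·x + b·y + c and MW-1 as origin, the differences give:
  230·a + (-210)·b = -5.0
  70·a + (-165)·b = -2.0
Eliminate b (×(-165) and ×(-210), subtract): -23250·a = 405.00 → a = ∂h/∂x = -0.01742
Back-substitute: b = ∂h/∂y = +0.004731.
|∇h| = √(-0.01742² + 0.004731²) = 0.01805
Seepage velocity v = K·i/n = 13.0 × 0.01805 / 0.33 = 0.7111 m/day.

0.71 m/day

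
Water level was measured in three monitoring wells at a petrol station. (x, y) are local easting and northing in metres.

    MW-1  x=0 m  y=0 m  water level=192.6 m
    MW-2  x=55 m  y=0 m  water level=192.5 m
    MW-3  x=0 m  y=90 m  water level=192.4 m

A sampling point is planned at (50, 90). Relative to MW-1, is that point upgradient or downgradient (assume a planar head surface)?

∂h/∂x = (192.5 − 192.6) / (55 − 0) = -0.001818
∂h/∂y = (192.4 − 192.6) / (90 − 0) = -0.002222
Head at (50, 90) = 192.6 + (-0.001818)·(50) + (-0.002222)·(90) = 192.31 m.
That is lower than the 192.6 m at MW-1, so the point is downgradient.

downgradient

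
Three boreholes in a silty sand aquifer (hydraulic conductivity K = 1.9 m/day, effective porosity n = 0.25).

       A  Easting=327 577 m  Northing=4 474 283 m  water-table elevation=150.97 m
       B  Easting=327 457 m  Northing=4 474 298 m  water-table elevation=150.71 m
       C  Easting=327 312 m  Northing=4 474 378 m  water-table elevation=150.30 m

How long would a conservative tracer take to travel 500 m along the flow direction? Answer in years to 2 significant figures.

72 years

Three-point gradient (reference A): Δ to B = (-120, 15, -0.26), Δ to C = (-265, 95, -0.67).
∂h/∂x = +0.001973, ∂h/∂y = -0.001549 (det = -7425).
|∇h| = √(0.001973² + -0.001549²) = 0.002508
Seepage velocity v = K·i/n = 1.9 × 0.002508 / 0.25 = 0.01906 m/day.
t = 500 / 0.01906 = 2.623e+04 days = 71.8 years.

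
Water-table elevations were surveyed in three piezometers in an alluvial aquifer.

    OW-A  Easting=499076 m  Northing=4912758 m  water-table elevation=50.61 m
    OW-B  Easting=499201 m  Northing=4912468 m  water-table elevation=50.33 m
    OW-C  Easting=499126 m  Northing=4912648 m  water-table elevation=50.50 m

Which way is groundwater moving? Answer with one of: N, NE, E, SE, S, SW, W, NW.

Three-point gradient (reference OW-A): Δ to OW-B = (125, -290, -0.28), Δ to OW-C = (50, -110, -0.11).
∂h/∂x = -0.001467, ∂h/∂y = +0.0003333 (det = 750).
Flow = −∇h = (+0.001467 east, -0.0003333 north), which points east.

E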